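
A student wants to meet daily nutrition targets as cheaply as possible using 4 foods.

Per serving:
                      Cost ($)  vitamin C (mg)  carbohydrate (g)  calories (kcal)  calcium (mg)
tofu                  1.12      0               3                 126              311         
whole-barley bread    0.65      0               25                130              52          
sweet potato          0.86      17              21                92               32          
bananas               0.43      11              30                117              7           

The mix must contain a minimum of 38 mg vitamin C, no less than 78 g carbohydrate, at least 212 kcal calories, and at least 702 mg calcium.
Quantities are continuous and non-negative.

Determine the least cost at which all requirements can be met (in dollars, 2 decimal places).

Let x1 = servings of tofu, x2 = servings of whole-barley bread, x3 = servings of sweet potato, x4 = servings of bananas.
min 1.12x1 + 0.65x2 + 0.86x3 + 0.43x4 with:
  17x3 + 11x4 ≥ 38   (vitamin C)
  3x1 + 25x2 + 21x3 + 30x4 ≥ 78   (carbohydrate)
  126x1 + 130x2 + 92x3 + 117x4 ≥ 212   (calories)
  311x1 + 52x2 + 32x3 + 7x4 ≥ 702   (calcium)
  x1, x2, x3, x4 ≥ 0.
At the optimum only tofu, bananas are positive (whole-barley bread, sweet potato = 0). The vitamin C and calcium requirements are met with equality.
Optimal quantities: tofu = 2.179 servings, bananas = 3.455 servings.
Hence cost = 1.12·2.179 + 0.43·3.455 = $3.9261.

$3.93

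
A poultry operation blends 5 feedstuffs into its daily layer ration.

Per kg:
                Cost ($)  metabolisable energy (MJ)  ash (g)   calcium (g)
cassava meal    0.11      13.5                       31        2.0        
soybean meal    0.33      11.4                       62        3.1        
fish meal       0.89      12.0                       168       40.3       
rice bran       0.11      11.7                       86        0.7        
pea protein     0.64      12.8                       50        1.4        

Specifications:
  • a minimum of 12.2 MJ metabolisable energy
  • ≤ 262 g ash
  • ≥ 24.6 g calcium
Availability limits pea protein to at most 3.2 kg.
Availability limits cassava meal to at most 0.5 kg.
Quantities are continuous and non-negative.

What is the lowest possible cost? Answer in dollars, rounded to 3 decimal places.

This is a linear program. Let x1 = kg of cassava meal, x2 = kg of soybean meal, x3 = kg of fish meal, x4 = kg of rice bran, x5 = kg of pea protein.
Minimise 0.11x1 + 0.33x2 + 0.89x3 + 0.11x4 + 0.64x5 subject to:
  13.5x1 + 11.4x2 + 12x3 + 11.7x4 + 12.8x5 ≥ 12.2   (metabolisable energy)
  31x1 + 62x2 + 168x3 + 86x4 + 50x5 ≤ 262   (ash)
  2x1 + 3.1x2 + 40.3x3 + 0.7x4 + 1.4x5 ≥ 24.6   (calcium)
  x5 ≤ 3.2
  x1 ≤ 0.5
  x1, x2, x3, x4, x5 ≥ 0.
The cheapest feasible vertex uses only cassava meal, fish meal; soybean meal, rice bran, pea protein are not used. Binding constraints: metabolisable energy and calcium.
That vertex is x1 = 0.3778, x3 = 0.5917.
Total cost: 0.11·0.3778 + 0.89·0.5917 = 0.56817.

$0.568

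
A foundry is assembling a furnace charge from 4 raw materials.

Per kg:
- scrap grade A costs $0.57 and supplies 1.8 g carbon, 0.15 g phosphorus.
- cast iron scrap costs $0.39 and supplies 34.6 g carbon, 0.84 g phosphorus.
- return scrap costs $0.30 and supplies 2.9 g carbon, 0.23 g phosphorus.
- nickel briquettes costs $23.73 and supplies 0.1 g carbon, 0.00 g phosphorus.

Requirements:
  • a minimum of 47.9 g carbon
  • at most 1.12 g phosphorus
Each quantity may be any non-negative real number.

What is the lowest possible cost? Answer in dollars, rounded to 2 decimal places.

$419.75

Let x1 = kg of scrap grade A, x2 = kg of cast iron scrap, x3 = kg of return scrap, x4 = kg of nickel briquettes.
Minimize 0.57x1 + 0.39x2 + 0.3x3 + 23.73x4 with:
  1.8x1 + 34.6x2 + 2.9x3 + 0.1x4 ≥ 47.9   (carbon)
  0.15x1 + 0.84x2 + 0.23x3 ≤ 1.12   (phosphorus)
  x1, x2, x3, x4 ≥ 0.
The cheapest feasible vertex uses only cast iron scrap, nickel briquettes; scrap grade A, return scrap are not used. The carbon and phosphorus requirements are met with equality.
So cast iron scrap = 1.33333 kg, nickel briquettes = 17.6667 kg.
Total cost: 0.39·1.33333 + 23.73·17.6667 = 419.7508.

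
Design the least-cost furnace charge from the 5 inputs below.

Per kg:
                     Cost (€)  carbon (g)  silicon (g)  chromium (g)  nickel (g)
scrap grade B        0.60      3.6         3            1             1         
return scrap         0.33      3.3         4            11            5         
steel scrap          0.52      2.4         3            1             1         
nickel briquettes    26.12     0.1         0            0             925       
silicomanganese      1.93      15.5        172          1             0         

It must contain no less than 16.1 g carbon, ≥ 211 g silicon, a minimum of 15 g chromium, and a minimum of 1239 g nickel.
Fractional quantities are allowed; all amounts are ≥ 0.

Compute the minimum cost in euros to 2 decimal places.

€37.53

This is a linear program. Let x1 = kg of scrap grade B, x2 = kg of return scrap, x3 = kg of steel scrap, x4 = kg of nickel briquettes, x5 = kg of silicomanganese.
Minimize 0.6x1 + 0.33x2 + 0.52x3 + 26.12x4 + 1.93x5 with:
  3.6x1 + 3.3x2 + 2.4x3 + 0.1x4 + 15.5x5 ≥ 16.1   (carbon)
  3x1 + 4x2 + 3x3 + 172x5 ≥ 211   (silicon)
  1x1 + 11x2 + 1x3 + 1x5 ≥ 15   (chromium)
  1x1 + 5x2 + 1x3 + 925x4 ≥ 1239   (nickel)
  x1, x2, x3, x4, x5 ≥ 0.
At the optimum only return scrap, nickel briquettes, silicomanganese are positive (scrap grade B, steel scrap = 0). Binding constraints: silicon, chromium, nickel.
So return scrap = 1.25477 kg, nickel briquettes = 1.33268 kg, silicomanganese = 1.19756 kg.
Objective = 0.33·1.25477 + 26.12·1.33268 + 1.93·1.19756 = 37.53497.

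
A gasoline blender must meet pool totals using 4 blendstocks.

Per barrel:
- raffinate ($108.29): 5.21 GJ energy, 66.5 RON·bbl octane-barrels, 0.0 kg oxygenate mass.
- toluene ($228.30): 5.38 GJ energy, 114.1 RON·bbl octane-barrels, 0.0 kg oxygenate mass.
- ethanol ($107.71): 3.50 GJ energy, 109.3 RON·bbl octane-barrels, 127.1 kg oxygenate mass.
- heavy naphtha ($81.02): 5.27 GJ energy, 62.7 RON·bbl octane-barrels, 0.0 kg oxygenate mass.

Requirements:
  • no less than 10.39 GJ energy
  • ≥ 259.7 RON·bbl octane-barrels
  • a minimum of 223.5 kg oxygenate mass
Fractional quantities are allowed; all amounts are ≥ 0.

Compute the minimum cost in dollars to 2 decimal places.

Set it up as a linear program. Let x1 = barrels of raffinate, x2 = barrels of toluene, x3 = barrels of ethanol, x4 = barrels of heavy naphtha.
min 108.29x1 + 228.3x2 + 107.71x3 + 81.02x4 subject to:
  5.21x1 + 5.38x2 + 3.5x3 + 5.27x4 ≥ 10.39   (energy)
  66.5x1 + 114.1x2 + 109.3x3 + 62.7x4 ≥ 259.7   (octane-barrels)
  127.1x3 ≥ 223.5   (oxygenate mass)
  x1, x2, x3, x4 ≥ 0.
The cheapest feasible vertex uses only ethanol, heavy naphtha; raffinate, toluene are not used. Binding constraints: energy and octane-barrels.
That vertex is x3 = 2.01134, x4 = 0.635731.
Objective = 107.71·2.01134 + 81.02·0.635731 = 268.1484.

$268.15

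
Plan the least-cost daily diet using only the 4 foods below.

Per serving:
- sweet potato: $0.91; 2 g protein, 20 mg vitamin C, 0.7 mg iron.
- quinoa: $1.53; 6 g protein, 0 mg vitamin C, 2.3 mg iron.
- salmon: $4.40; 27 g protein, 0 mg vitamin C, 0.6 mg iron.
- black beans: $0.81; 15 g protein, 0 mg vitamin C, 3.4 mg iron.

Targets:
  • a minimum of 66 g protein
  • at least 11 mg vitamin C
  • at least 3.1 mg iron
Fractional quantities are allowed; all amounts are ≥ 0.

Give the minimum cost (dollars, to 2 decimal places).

$4.01

Let x1 = servings of sweet potato, x2 = servings of quinoa, x3 = servings of salmon, x4 = servings of black beans.
min 0.91x1 + 1.53x2 + 4.4x3 + 0.81x4 subject to:
  2x1 + 6x2 + 27x3 + 15x4 ≥ 66   (protein)
  20x1 ≥ 11   (vitamin C)
  0.7x1 + 2.3x2 + 0.6x3 + 3.4x4 ≥ 3.1   (iron)
  x1, x2, x3, x4 ≥ 0.
The cheapest feasible vertex uses only sweet potato, black beans; quinoa, salmon are not used. Binding constraints: protein and vitamin C.
Optimal quantities: sweet potato = 0.55 servings, black beans = 4.327 servings.
Hence cost = 0.91·0.55 + 0.81·4.327 = $4.0054.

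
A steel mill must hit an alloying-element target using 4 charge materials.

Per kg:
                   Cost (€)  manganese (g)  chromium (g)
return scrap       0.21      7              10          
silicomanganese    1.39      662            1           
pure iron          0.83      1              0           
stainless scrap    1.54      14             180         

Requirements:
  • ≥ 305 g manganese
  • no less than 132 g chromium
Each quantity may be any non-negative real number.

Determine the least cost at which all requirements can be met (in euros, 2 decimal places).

€1.74

This is a linear program. Let x1 = kg of return scrap, x2 = kg of silicomanganese, x3 = kg of pure iron, x4 = kg of stainless scrap.
Minimize 0.21x1 + 1.39x2 + 0.83x3 + 1.54x4 s.t.:
  7x1 + 662x2 + 1x3 + 14x4 ≥ 305   (manganese)
  10x1 + 1x2 + 180x4 ≥ 132   (chromium)
  x1, x2, x3, x4 ≥ 0.
The cheapest feasible vertex uses only silicomanganese, stainless scrap; return scrap, pure iron are not used. There the manganese and chromium constraints are tight.
That vertex is x2 = 0.4453, x4 = 0.7309.
Objective = 1.39·0.4453 + 1.54·0.7309 = 1.7446.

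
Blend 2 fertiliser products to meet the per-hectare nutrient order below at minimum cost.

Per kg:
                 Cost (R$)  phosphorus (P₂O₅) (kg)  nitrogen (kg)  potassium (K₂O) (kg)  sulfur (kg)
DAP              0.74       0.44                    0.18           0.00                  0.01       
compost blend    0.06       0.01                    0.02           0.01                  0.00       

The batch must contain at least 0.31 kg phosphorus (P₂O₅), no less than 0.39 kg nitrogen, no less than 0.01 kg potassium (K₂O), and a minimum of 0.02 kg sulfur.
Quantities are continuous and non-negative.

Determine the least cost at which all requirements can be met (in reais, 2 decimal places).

Treat it as an LP. Let x1 = kg of DAP, x2 = kg of compost blend.
Minimize 0.74x1 + 0.06x2 s.t.:
  0.44x1 + 0.01x2 ≥ 0.31   (phosphorus (P₂O₅))
  0.18x1 + 0.02x2 ≥ 0.39   (nitrogen)
  0.01x2 ≥ 0.01   (potassium (K₂O))
  0.01x1 ≥ 0.02   (sulfur)
  x1, x2 ≥ 0.
Both inputs are positive at the optimum. Binding constraints: nitrogen and sulfur.
That vertex is x1 = 2, x2 = 1.5.
Cost = 0.74·2 + 0.06·1.5 = 1.5700.

R$1.57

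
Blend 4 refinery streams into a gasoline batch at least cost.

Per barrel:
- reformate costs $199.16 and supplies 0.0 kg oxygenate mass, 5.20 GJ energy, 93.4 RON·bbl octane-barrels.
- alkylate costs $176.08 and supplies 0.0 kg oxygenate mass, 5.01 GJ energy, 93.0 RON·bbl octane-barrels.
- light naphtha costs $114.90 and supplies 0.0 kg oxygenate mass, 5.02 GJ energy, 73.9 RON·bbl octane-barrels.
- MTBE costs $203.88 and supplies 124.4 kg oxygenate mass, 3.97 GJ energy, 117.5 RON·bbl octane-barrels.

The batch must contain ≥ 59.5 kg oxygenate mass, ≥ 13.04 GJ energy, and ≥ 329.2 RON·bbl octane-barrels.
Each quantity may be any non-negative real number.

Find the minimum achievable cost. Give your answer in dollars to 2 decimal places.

$521.98

Let x1 = barrels of reformate, x2 = barrels of alkylate, x3 = barrels of light naphtha, x4 = barrels of MTBE.
min 199.16x1 + 176.08x2 + 114.9x3 + 203.88x4 subject to:
  124.4x4 ≥ 59.5   (oxygenate mass)
  5.2x1 + 5.01x2 + 5.02x3 + 3.97x4 ≥ 13.04   (energy)
  93.4x1 + 93x2 + 73.9x3 + 117.5x4 ≥ 329.2   (octane-barrels)
  x1, x2, x3, x4 ≥ 0.
At the optimum only light naphtha, MTBE are positive (reformate, alkylate = 0). Binding constraints: oxygenate mass and octane-barrels.
Optimal quantities: light naphtha = 3.6942 barrels, MTBE = 0.4783 barrels.
Hence cost = 114.9·3.6942 + 203.88·0.4783 = $521.9794.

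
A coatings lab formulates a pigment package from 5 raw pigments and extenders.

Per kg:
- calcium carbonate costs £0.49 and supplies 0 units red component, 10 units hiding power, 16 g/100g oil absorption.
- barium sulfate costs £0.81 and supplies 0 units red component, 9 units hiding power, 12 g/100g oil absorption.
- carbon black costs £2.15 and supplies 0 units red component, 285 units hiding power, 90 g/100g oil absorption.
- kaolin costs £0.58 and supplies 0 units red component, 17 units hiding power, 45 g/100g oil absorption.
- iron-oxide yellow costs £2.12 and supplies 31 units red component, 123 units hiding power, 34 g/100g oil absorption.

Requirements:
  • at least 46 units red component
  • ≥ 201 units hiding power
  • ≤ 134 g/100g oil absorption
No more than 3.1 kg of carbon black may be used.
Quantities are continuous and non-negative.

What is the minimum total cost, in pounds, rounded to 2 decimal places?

£3.29

Set it up as a linear program. Let x1 = kg of calcium carbonate, x2 = kg of barium sulfate, x3 = kg of carbon black, x4 = kg of kaolin, x5 = kg of iron-oxide yellow.
Minimise 0.49x1 + 0.81x2 + 2.15x3 + 0.58x4 + 2.12x5 with:
  31x5 ≥ 46   (red component)
  10x1 + 9x2 + 285x3 + 17x4 + 123x5 ≥ 201   (hiding power)
  16x1 + 12x2 + 90x3 + 45x4 + 34x5 ≤ 134   (oil absorption)
  x3 ≤ 3.1
  x1, x2, x3, x4, x5 ≥ 0.
The optimal basis is {carbon black, iron-oxide yellow}; calcium carbonate, barium sulfate, kaolin drop out. The red component and hiding power requirements are met with equality.
That vertex is x3 = 0.06486, x5 = 1.484.
Objective = 2.15·0.06486 + 2.12·1.484 = 3.2855.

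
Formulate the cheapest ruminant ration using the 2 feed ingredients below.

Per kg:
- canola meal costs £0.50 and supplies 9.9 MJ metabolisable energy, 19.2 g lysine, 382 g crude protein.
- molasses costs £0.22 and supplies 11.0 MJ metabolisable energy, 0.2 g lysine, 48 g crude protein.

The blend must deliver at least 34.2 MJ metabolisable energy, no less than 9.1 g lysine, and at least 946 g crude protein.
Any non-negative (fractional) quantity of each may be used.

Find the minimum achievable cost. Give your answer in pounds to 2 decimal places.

£1.39

Treat it as an LP. Let x1 = kg of canola meal, x2 = kg of molasses.
Minimise 0.5x1 + 0.22x2 with:
  9.9x1 + 11x2 ≥ 34.2   (metabolisable energy)
  19.2x1 + 0.2x2 ≥ 9.1   (lysine)
  382x1 + 48x2 ≥ 946   (crude protein)
  x1, x2 ≥ 0.
Both inputs are positive at the optimum. Binding constraints: metabolisable energy and crude protein.
Solving gives x1 = 2.352, x2 = 0.9925.
Total cost: 0.5·2.352 + 0.22·0.9925 = 1.3944.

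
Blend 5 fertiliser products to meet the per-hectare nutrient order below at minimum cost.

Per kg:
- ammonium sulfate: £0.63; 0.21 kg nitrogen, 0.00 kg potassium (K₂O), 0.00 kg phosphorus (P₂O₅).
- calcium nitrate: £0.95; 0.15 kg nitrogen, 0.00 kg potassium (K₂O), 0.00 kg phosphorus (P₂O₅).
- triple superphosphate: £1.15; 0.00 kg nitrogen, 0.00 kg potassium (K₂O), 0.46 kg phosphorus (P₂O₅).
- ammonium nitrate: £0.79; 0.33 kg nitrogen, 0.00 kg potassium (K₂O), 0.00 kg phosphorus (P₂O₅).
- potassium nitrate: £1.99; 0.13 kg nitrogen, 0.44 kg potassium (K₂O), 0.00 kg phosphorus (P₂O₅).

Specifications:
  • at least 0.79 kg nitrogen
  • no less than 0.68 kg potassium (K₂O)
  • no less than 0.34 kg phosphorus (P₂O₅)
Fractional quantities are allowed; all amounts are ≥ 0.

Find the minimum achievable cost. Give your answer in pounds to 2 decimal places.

£5.34

Let x1 = kg of ammonium sulfate, x2 = kg of calcium nitrate, x3 = kg of triple superphosphate, x4 = kg of ammonium nitrate, x5 = kg of potassium nitrate.
min 0.63x1 + 0.95x2 + 1.15x3 + 0.79x4 + 1.99x5 with:
  0.21x1 + 0.15x2 + 0.33x4 + 0.13x5 ≥ 0.79   (nitrogen)
  0.44x5 ≥ 0.68   (potassium (K₂O))
  0.46x3 ≥ 0.34   (phosphorus (P₂O₅))
  x1, x2, x3, x4, x5 ≥ 0.
At the optimum only triple superphosphate, ammonium nitrate, potassium nitrate are positive (ammonium sulfate, calcium nitrate = 0). There the nitrogen, potassium (K₂O), phosphorus (P₂O₅) constraints are tight.
That vertex is x3 = 0.73913, x4 = 1.7851, x5 = 1.5455.
Hence cost = 1.15·0.73913 + 0.79·1.7851 + 1.99·1.5455 = £5.3358.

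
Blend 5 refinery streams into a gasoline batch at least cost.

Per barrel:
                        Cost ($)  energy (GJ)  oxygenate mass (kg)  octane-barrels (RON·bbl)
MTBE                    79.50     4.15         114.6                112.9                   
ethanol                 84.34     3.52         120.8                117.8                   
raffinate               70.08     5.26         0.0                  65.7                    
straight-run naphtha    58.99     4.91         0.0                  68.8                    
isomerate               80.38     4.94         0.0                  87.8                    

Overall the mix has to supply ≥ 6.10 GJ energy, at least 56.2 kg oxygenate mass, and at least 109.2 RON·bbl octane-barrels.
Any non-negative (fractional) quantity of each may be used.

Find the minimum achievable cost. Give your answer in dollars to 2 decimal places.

Let x1 = barrels of MTBE, x2 = barrels of ethanol, x3 = barrels of raffinate, x4 = barrels of straight-run naphtha, x5 = barrels of isomerate.
Minimize 79.5x1 + 84.34x2 + 70.08x3 + 58.99x4 + 80.38x5 with:
  4.15x1 + 3.52x2 + 5.26x3 + 4.91x4 + 4.94x5 ≥ 6.1   (energy)
  114.6x1 + 120.8x2 ≥ 56.2   (oxygenate mass)
  112.9x1 + 117.8x2 + 65.7x3 + 68.8x4 + 87.8x5 ≥ 109.2   (octane-barrels)
  x1, x2, x3, x4, x5 ≥ 0.
The cheapest feasible vertex uses only MTBE, straight-run naphtha; ethanol, raffinate, isomerate are not used. There the energy and oxygenate mass constraints are tight.
Optimal quantities: MTBE = 0.4904 barrels, straight-run naphtha = 0.8279 barrels.
Cost = 79.5·0.4904 + 58.99·0.8279 = 87.8246.

$87.82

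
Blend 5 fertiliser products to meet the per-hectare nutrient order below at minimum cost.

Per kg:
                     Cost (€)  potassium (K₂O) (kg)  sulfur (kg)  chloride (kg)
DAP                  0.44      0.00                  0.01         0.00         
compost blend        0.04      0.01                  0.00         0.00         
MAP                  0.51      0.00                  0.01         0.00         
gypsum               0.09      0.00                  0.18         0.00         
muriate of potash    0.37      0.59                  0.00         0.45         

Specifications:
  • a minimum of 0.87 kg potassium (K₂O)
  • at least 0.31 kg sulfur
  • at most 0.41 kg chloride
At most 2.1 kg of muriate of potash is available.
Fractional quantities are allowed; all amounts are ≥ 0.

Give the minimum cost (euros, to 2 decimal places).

Set it up as a linear program. Let x1 = kg of DAP, x2 = kg of compost blend, x3 = kg of MAP, x4 = kg of gypsum, x5 = kg of muriate of potash.
min 0.44x1 + 0.04x2 + 0.51x3 + 0.09x4 + 0.37x5 with:
  0.01x2 + 0.59x5 ≥ 0.87   (potassium (K₂O))
  0.01x1 + 0.01x3 + 0.18x4 ≥ 0.31   (sulfur)
  0.45x5 ≤ 0.41   (chloride)
  x5 ≤ 2.1
  x1, x2, x3, x4, x5 ≥ 0.
The minimum-cost mix takes nothing from DAP, MAP — only compost blend, gypsum, muriate of potash. There the potassium (K₂O), sulfur, chloride constraints are tight.
Optimal quantities: compost blend = 33.24 kg, gypsum = 1.722 kg, muriate of potash = 0.9111 kg.
Objective = 0.04·33.24 + 0.09·1.722 + 0.37·0.9111 = 1.8217.

€1.82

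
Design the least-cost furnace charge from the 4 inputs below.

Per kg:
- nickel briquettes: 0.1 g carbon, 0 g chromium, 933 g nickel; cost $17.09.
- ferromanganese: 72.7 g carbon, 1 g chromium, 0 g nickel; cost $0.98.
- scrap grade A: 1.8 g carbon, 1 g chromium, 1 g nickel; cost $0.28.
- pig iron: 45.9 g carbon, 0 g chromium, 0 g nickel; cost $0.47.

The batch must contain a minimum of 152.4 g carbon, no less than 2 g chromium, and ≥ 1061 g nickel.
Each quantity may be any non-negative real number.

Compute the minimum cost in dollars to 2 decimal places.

Treat it as an LP. Let x1 = kg of nickel briquettes, x2 = kg of ferromanganese, x3 = kg of scrap grade A, x4 = kg of pig iron.
Minimize 17.09x1 + 0.98x2 + 0.28x3 + 0.47x4 subject to:
  0.1x1 + 72.7x2 + 1.8x3 + 45.9x4 ≥ 152.4   (carbon)
  1x2 + 1x3 ≥ 2   (chromium)
  933x1 + 1x3 ≥ 1061   (nickel)
  x1, x2, x3, x4 ≥ 0.
The minimum-cost mix takes nothing from scrap grade A — only nickel briquettes, ferromanganese, pig iron. Binding constraints: carbon, chromium, nickel.
So nickel briquettes = 1.1372 kg, ferromanganese = 2 kg, pig iron = 0.15003 kg.
Objective = 17.09·1.1372 + 0.98·2 + 0.47·0.15003 = 21.4653.

$21.47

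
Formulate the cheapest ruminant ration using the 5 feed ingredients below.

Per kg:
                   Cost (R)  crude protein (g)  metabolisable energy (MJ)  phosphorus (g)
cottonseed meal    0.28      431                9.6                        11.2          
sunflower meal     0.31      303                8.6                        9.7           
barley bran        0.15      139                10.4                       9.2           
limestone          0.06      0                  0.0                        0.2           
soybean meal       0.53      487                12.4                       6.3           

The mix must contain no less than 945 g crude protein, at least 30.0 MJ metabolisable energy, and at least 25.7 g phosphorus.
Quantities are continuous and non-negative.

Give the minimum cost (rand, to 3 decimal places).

Let x1 = kg of cottonseed meal, x2 = kg of sunflower meal, x3 = kg of barley bran, x4 = kg of limestone, x5 = kg of soybean meal.
min 0.28x1 + 0.31x2 + 0.15x3 + 0.06x4 + 0.53x5 subject to:
  431x1 + 303x2 + 139x3 + 487x5 ≥ 945   (crude protein)
  9.6x1 + 8.6x2 + 10.4x3 + 12.4x5 ≥ 30   (metabolisable energy)
  11.2x1 + 9.7x2 + 9.2x3 + 0.2x4 + 6.3x5 ≥ 25.7   (phosphorus)
  x1, x2, x3, x4, x5 ≥ 0.
The cheapest feasible vertex uses only cottonseed meal, barley bran; sunflower meal, limestone, soybean meal are not used. Binding constraints: crude protein and metabolisable energy.
Solving gives x1 = 1.797, x3 = 1.226.
Cost = 0.28·1.797 + 0.15·1.226 = 0.68706.

R0.687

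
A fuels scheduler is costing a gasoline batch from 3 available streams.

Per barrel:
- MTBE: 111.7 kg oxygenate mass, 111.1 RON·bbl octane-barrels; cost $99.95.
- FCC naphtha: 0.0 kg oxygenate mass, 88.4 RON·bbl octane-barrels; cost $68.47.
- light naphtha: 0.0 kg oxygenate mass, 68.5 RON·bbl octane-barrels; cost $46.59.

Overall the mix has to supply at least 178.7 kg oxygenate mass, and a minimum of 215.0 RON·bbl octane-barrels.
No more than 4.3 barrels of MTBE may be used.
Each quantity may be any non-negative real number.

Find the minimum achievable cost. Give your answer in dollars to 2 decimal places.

Set it up as a linear program. Let x1 = barrels of MTBE, x2 = barrels of FCC naphtha, x3 = barrels of light naphtha.
Minimise 99.95x1 + 68.47x2 + 46.59x3 with:
  111.7x1 ≥ 178.7   (oxygenate mass)
  111.1x1 + 88.4x2 + 68.5x3 ≥ 215   (octane-barrels)
  x1 ≤ 4.3
  x1, x2, x3 ≥ 0.
The cheapest feasible vertex uses only MTBE, light naphtha; FCC naphtha is not used. Binding constraints: oxygenate mass and octane-barrels.
Solving gives x1 = 1.5998, x3 = 0.54394.
Total cost: 99.95·1.5998 + 46.59·0.54394 = 185.2422.

$185.24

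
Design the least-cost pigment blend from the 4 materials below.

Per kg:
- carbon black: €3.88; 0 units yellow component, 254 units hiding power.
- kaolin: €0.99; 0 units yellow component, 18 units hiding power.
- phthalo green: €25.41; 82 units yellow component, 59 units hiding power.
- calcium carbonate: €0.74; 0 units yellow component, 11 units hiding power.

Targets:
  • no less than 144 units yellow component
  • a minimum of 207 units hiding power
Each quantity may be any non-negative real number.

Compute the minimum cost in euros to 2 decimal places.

This is a linear program. Let x1 = kg of carbon black, x2 = kg of kaolin, x3 = kg of phthalo green, x4 = kg of calcium carbonate.
Minimise 3.88x1 + 0.99x2 + 25.41x3 + 0.74x4 with:
  82x3 ≥ 144   (yellow component)
  254x1 + 18x2 + 59x3 + 11x4 ≥ 207   (hiding power)
  x1, x2, x3, x4 ≥ 0.
At the optimum only carbon black, phthalo green are positive (kaolin, calcium carbonate = 0). The yellow component and hiding power requirements are met with equality.
That vertex is x1 = 0.407, x3 = 1.756.
Hence cost = 3.88·0.407 + 25.41·1.756 = €46.1991.

€46.20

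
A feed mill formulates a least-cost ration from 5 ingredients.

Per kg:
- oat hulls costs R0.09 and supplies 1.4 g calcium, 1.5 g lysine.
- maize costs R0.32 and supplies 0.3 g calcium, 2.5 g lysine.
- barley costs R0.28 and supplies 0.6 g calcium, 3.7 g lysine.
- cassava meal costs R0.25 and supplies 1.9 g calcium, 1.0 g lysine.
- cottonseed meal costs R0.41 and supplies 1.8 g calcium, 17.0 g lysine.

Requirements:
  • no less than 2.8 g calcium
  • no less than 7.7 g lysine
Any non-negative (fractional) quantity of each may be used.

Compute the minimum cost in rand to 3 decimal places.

R0.272

Set it up as a linear program. Let x1 = kg of oat hulls, x2 = kg of maize, x3 = kg of barley, x4 = kg of cassava meal, x5 = kg of cottonseed meal.
Minimise 0.09x1 + 0.32x2 + 0.28x3 + 0.25x4 + 0.41x5 subject to:
  1.4x1 + 0.3x2 + 0.6x3 + 1.9x4 + 1.8x5 ≥ 2.8   (calcium)
  1.5x1 + 2.5x2 + 3.7x3 + 1x4 + 17x5 ≥ 7.7   (lysine)
  x1, x2, x3, x4, x5 ≥ 0.
The optimal basis is {oat hulls, cottonseed meal}; maize, barley, cassava meal drop out. The calcium and lysine requirements are met with equality.
That vertex is x1 = 1.599, x5 = 0.3118.
Hence cost = 0.09·1.599 + 0.41·0.3118 = R0.27175.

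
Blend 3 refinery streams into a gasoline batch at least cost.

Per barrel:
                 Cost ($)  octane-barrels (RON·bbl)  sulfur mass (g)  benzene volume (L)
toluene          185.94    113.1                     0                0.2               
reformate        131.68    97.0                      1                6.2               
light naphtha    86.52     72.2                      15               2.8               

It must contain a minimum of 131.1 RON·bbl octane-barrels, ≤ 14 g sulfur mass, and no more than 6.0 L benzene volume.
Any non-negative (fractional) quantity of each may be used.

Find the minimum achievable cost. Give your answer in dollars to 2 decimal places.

$171.15

Let x1 = barrels of toluene, x2 = barrels of reformate, x3 = barrels of light naphtha.
Minimize 185.94x1 + 131.68x2 + 86.52x3 with:
  113.1x1 + 97x2 + 72.2x3 ≥ 131.1   (octane-barrels)
  1x2 + 15x3 ≤ 14   (sulfur mass)
  0.2x1 + 6.2x2 + 2.8x3 ≤ 6   (benzene volume)
  x1, x2, x3 ≥ 0.
All 3 inputs are positive at the optimum. Binding constraints: octane-barrels, sulfur mass, benzene volume.
So toluene = 0.10719 barrels, reformate = 0.55963 barrels, light naphtha = 0.89602 barrels.
Cost = 185.94·0.10719 + 131.68·0.55963 + 86.52·0.89602 = 171.1466.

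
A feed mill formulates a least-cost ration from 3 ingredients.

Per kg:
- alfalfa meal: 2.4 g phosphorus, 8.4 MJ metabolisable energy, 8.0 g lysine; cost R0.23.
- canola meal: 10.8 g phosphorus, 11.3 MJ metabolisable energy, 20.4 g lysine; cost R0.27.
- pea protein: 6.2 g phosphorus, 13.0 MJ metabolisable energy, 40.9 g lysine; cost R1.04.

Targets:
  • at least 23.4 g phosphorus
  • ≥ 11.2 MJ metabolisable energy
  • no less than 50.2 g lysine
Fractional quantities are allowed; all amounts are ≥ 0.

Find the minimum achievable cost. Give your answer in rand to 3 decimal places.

R0.664

Treat it as an LP. Let x1 = kg of alfalfa meal, x2 = kg of canola meal, x3 = kg of pea protein.
min 0.23x1 + 0.27x2 + 1.04x3 s.t.:
  2.4x1 + 10.8x2 + 6.2x3 ≥ 23.4   (phosphorus)
  8.4x1 + 11.3x2 + 13x3 ≥ 11.2   (metabolisable energy)
  8x1 + 20.4x2 + 40.9x3 ≥ 50.2   (lysine)
  x1, x2, x3 ≥ 0.
The cheapest feasible vertex uses only canola meal; alfalfa meal, pea protein are not used. There the lysine constraint is tight.
Solving gives x2 = 2.461.
Cost = 0.27·2.461 = 0.66447.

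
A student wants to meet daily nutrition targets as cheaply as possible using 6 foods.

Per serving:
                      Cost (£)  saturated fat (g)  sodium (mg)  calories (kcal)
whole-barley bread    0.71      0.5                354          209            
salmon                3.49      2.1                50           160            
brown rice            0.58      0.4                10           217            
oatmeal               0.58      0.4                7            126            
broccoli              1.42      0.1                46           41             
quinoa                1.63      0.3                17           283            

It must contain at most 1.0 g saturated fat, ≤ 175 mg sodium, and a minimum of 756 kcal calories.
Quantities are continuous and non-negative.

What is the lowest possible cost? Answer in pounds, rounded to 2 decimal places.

£3.57

Let x1 = servings of whole-barley bread, x2 = servings of salmon, x3 = servings of brown rice, x4 = servings of oatmeal, x5 = servings of broccoli, x6 = servings of quinoa.
min 0.71x1 + 3.49x2 + 0.58x3 + 0.58x4 + 1.42x5 + 1.63x6 subject to:
  0.5x1 + 2.1x2 + 0.4x3 + 0.4x4 + 0.1x5 + 0.3x6 ≤ 1   (saturated fat)
  354x1 + 50x2 + 10x3 + 7x4 + 46x5 + 17x6 ≤ 175   (sodium)
  209x1 + 160x2 + 217x3 + 126x4 + 41x5 + 283x6 ≥ 756   (calories)
  x1, x2, x3, x4, x5, x6 ≥ 0.
The minimum-cost mix takes nothing from whole-barley bread, salmon, oatmeal, broccoli — only brown rice, quinoa. Binding constraints: saturated fat and calories.
That vertex is x3 = 1.168, x6 = 1.775.
Cost = 0.58·1.168 + 1.63·1.775 = 3.5707.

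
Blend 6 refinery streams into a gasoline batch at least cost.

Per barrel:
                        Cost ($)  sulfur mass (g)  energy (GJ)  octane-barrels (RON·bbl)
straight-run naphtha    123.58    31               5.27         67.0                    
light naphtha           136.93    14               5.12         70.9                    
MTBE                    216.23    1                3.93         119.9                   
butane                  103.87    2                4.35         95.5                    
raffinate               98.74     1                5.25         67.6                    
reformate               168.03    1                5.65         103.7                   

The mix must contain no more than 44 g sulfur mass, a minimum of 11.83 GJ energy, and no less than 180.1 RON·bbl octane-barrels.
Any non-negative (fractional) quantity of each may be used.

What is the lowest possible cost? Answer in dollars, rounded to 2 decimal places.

$238.01

Let x1 = barrels of straight-run naphtha, x2 = barrels of light naphtha, x3 = barrels of MTBE, x4 = barrels of butane, x5 = barrels of raffinate, x6 = barrels of reformate.
min 123.58x1 + 136.93x2 + 216.23x3 + 103.87x4 + 98.74x5 + 168.03x6 s.t.:
  31x1 + 14x2 + 1x3 + 2x4 + 1x5 + 1x6 ≤ 44   (sulfur mass)
  5.27x1 + 5.12x2 + 3.93x3 + 4.35x4 + 5.25x5 + 5.65x6 ≥ 11.83   (energy)
  67x1 + 70.9x2 + 119.9x3 + 95.5x4 + 67.6x5 + 103.7x6 ≥ 180.1   (octane-barrels)
  x1, x2, x3, x4, x5, x6 ≥ 0.
The minimum-cost mix takes nothing from straight-run naphtha, light naphtha, MTBE, reformate — only butane, raffinate. There the energy and octane-barrels constraints are tight.
That vertex is x4 = 0.70336, x5 = 1.67055.
Hence cost = 103.87·0.70336 + 98.74·1.67055 = $238.0081.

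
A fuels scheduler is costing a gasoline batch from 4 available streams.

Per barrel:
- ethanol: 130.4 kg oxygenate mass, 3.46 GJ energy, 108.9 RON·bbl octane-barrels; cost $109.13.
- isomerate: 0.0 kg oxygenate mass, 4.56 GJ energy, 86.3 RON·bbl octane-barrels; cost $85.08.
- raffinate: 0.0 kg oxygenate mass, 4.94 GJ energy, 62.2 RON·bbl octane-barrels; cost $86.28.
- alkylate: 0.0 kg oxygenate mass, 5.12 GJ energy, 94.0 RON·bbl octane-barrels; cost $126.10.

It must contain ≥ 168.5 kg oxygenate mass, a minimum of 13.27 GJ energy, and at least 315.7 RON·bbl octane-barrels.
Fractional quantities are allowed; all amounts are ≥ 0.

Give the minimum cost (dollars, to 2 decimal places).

$313.52

This is a linear program. Let x1 = barrels of ethanol, x2 = barrels of isomerate, x3 = barrels of raffinate, x4 = barrels of alkylate.
Minimize 109.13x1 + 85.08x2 + 86.28x3 + 126.1x4 subject to:
  130.4x1 ≥ 168.5   (oxygenate mass)
  3.46x1 + 4.56x2 + 4.94x3 + 5.12x4 ≥ 13.27   (energy)
  108.9x1 + 86.3x2 + 62.2x3 + 94x4 ≥ 315.7   (octane-barrels)
  x1, x2, x3, x4 ≥ 0.
The optimal basis is {ethanol, isomerate}; raffinate, alkylate drop out. There the oxygenate mass and octane-barrels constraints are tight.
That vertex is x1 = 1.29218, x2 = 2.0276.
Total cost: 109.13·1.29218 + 85.08·2.0276 = 313.5238.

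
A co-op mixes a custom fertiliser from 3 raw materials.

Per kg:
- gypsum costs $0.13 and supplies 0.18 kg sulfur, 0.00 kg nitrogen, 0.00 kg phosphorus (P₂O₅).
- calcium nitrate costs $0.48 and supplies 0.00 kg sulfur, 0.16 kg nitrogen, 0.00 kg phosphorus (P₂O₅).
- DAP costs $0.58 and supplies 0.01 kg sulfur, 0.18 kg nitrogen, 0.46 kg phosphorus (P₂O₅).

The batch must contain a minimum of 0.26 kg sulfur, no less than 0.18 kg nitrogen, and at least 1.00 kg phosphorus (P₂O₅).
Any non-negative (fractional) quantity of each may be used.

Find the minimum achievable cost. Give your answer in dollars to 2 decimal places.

This is a linear program. Let x1 = kg of gypsum, x2 = kg of calcium nitrate, x3 = kg of DAP.
min 0.13x1 + 0.48x2 + 0.58x3 with:
  0.18x1 + 0.01x3 ≥ 0.26   (sulfur)
  0.16x2 + 0.18x3 ≥ 0.18   (nitrogen)
  0.46x3 ≥ 1   (phosphorus (P₂O₅))
  x1, x2, x3 ≥ 0.
The cheapest feasible vertex uses only gypsum, DAP; calcium nitrate is not used. The sulfur and phosphorus (P₂O₅) requirements are met with equality.
So gypsum = 1.324 kg, DAP = 2.174 kg.
Objective = 0.13·1.324 + 0.58·2.174 = 1.4330.

$1.43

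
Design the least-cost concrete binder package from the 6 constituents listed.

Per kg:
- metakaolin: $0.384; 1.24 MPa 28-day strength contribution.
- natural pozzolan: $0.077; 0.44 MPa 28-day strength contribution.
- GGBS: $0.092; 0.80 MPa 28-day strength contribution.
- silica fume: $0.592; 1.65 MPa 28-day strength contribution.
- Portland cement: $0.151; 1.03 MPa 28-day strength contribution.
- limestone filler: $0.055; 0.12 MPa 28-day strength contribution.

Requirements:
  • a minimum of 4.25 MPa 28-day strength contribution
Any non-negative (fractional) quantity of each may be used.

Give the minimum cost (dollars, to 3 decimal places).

$0.489

This is a linear program. Let x1 = kg of metakaolin, x2 = kg of natural pozzolan, x3 = kg of GGBS, x4 = kg of silica fume, x5 = kg of Portland cement, x6 = kg of limestone filler.
Minimise 0.384x1 + 0.077x2 + 0.092x3 + 0.592x4 + 0.151x5 + 0.055x6 subject to:
  1.24x1 + 0.44x2 + 0.8x3 + 1.65x4 + 1.03x5 + 0.12x6 ≥ 4.25   (28-day strength contribution)
  x1, x2, x3, x4, x5, x6 ≥ 0.
The cheapest feasible vertex uses only GGBS; metakaolin, natural pozzolan, silica fume, Portland cement, limestone filler are not used. The 28-day strength contribution requirement is met with equality.
Optimal quantities: GGBS = 5.312 kg.
Objective = 0.092·5.312 = 0.48870.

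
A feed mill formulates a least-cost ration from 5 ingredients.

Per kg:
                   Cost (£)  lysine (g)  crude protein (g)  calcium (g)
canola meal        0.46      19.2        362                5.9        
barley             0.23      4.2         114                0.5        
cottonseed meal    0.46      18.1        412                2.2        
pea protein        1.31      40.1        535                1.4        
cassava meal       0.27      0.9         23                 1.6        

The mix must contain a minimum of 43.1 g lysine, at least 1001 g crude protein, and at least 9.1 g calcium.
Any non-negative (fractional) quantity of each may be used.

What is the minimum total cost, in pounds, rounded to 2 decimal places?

Let x1 = kg of canola meal, x2 = kg of barley, x3 = kg of cottonseed meal, x4 = kg of pea protein, x5 = kg of cassava meal.
min 0.46x1 + 0.23x2 + 0.46x3 + 1.31x4 + 0.27x5 with:
  19.2x1 + 4.2x2 + 18.1x3 + 40.1x4 + 0.9x5 ≥ 43.1   (lysine)
  362x1 + 114x2 + 412x3 + 535x4 + 23x5 ≥ 1001   (crude protein)
  5.9x1 + 0.5x2 + 2.2x3 + 1.4x4 + 1.6x5 ≥ 9.1   (calcium)
  x1, x2, x3, x4, x5 ≥ 0.
The cheapest feasible vertex uses only canola meal, cottonseed meal; barley, pea protein, cassava meal are not used. There the crude protein and calcium constraints are tight.
That vertex is x1 = 0.9465, x3 = 1.598.
Cost = 0.46·0.9465 + 0.46·1.598 = 1.1705.

£1.17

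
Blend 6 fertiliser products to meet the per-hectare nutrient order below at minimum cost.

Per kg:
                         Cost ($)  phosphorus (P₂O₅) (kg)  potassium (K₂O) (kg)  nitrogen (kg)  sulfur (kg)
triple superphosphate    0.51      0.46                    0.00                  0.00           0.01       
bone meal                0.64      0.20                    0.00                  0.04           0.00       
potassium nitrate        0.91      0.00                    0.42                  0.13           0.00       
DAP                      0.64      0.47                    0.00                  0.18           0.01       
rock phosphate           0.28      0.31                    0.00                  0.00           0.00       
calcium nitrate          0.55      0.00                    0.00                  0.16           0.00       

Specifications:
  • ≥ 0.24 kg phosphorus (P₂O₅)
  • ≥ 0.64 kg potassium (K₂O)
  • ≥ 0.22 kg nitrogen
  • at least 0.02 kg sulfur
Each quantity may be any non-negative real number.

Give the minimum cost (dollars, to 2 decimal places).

$2.42

Let x1 = kg of triple superphosphate, x2 = kg of bone meal, x3 = kg of potassium nitrate, x4 = kg of DAP, x5 = kg of rock phosphate, x6 = kg of calcium nitrate.
Minimise 0.51x1 + 0.64x2 + 0.91x3 + 0.64x4 + 0.28x5 + 0.55x6 with:
  0.46x1 + 0.2x2 + 0.47x4 + 0.31x5 ≥ 0.24   (phosphorus (P₂O₅))
  0.42x3 ≥ 0.64   (potassium (K₂O))
  0.04x2 + 0.13x3 + 0.18x4 + 0.16x6 ≥ 0.22   (nitrogen)
  0.01x1 + 0.01x4 ≥ 0.02   (sulfur)
  x1, x2, x3, x4, x5, x6 ≥ 0.
At the optimum only triple superphosphate, potassium nitrate, DAP are positive (bone meal, rock phosphate, calcium nitrate = 0). The potassium (K₂O), nitrogen, sulfur requirements are met with equality.
That vertex is x1 = 1.878, x3 = 1.524, x4 = 0.1217.
Hence cost = 0.51·1.878 + 0.91·1.524 + 0.64·0.1217 = $2.4225.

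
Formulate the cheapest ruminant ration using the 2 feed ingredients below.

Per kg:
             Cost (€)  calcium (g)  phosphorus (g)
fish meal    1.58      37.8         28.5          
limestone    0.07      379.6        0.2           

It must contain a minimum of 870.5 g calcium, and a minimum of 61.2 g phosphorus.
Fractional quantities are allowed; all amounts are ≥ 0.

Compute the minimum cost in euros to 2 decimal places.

€3.52

Let x1 = kg of fish meal, x2 = kg of limestone.
min 1.58x1 + 0.07x2 with:
  37.8x1 + 379.6x2 ≥ 870.5   (calcium)
  28.5x1 + 0.2x2 ≥ 61.2   (phosphorus)
  x1, x2 ≥ 0.
Both inputs are positive at the optimum. The calcium and phosphorus requirements are met with equality.
So fish meal = 2.133 kg, limestone = 2.081 kg.
Hence cost = 1.58·2.133 + 0.07·2.081 = €3.5158.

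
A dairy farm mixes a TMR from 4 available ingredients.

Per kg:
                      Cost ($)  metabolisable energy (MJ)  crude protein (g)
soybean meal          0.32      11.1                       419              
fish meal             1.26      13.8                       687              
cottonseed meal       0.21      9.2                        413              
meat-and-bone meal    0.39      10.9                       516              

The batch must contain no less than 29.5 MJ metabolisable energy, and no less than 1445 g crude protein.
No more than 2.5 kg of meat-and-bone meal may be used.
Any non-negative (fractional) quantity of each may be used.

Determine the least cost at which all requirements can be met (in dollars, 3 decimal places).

$0.735

Let x1 = kg of soybean meal, x2 = kg of fish meal, x3 = kg of cottonseed meal, x4 = kg of meat-and-bone meal.
min 0.32x1 + 1.26x2 + 0.21x3 + 0.39x4 subject to:
  11.1x1 + 13.8x2 + 9.2x3 + 10.9x4 ≥ 29.5   (metabolisable energy)
  419x1 + 687x2 + 413x3 + 516x4 ≥ 1445   (crude protein)
  x4 ≤ 2.5
  x1, x2, x3, x4 ≥ 0.
At the optimum only cottonseed meal is positive (soybean meal, fish meal, meat-and-bone meal = 0). The crude protein requirement is met with equality.
That vertex is x3 = 3.499.
Objective = 0.21·3.499 = 0.73479.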